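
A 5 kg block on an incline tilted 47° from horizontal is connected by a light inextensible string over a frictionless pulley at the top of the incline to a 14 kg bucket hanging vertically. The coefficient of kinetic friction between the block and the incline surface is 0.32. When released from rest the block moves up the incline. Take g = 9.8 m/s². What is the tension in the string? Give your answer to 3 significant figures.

For the block on the incline: the weight component along the slope is m₁g sin 47° = 5 × 9.8 × 0.7314 = 35.839 N and the normal force is N = m₁g cos 47° = 33.418 N.
Kinetic friction opposes the block's motion up the incline: f = μN = 0.32 × 33.418 = 10.694 N acting down the slope.
Newton's second law for the block (up-slope positive): T − 35.839 − 10.694 = 5 a. For the hanging bucket (downward positive): 14 × 9.8 − T = 14 a.
Adding the two equations eliminates T: 90.667 = 19 a, so a = 4.7719 m/s².
Then from the hanging bucket's equation, T = 14 × (9.8 − 4.7719) = 70.393 N.

70.4 N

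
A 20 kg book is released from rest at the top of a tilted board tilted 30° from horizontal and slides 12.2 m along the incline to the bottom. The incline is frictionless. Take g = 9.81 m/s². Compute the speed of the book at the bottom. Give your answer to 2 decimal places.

10.94 m/s

The weight component along the incline is mg sin 30° = 98.100 N and the normal force is N = mg cos 30° = 169.914 N.
With no friction, a = g sin 30° = 4.9050 m/s².
Starting from rest over a distance of 12.2 m, v² = 2aL = 2 × 4.9050 × 12.2 = 119.6820, so v = 10.9399 m/s.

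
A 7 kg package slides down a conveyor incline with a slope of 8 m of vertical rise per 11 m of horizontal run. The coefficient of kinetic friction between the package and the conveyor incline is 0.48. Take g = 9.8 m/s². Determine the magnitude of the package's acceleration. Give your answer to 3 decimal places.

1.960 m/s²

Resolving the weight along the incline: the component pulling the package down the slope is mg sin 36.03° = 7 × 9.8 × 0.5882 = 40.351 N, and the normal force is N = mg cos 36.03° = 7 × 9.8 × 0.8087 = 55.477 N.
Kinetic friction acts up the slope with magnitude f = μN = 0.48 × 55.477 = 26.629 N.
Net force along the incline is 40.351 − 26.629 = 13.722 N, so a = 13.722 / 7 = 1.9603 m/s².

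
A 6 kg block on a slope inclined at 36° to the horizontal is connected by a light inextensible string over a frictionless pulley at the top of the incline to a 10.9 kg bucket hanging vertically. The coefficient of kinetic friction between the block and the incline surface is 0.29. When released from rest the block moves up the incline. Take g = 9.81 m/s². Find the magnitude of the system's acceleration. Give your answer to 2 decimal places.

3.46 m/s²

For the block on the incline: the weight component along the slope is m₁g sin 36° = 6 × 9.81 × 0.5878 = 34.598 N and the normal force is N = m₁g cos 36° = 47.619 N.
Kinetic friction opposes the block's motion up the incline: f = μN = 0.29 × 47.619 = 13.810 N acting down the slope.
Newton's second law for the block (up-slope positive): T − 34.598 − 13.810 = 6 a. For the hanging bucket (downward positive): 10.9 × 9.81 − T = 10.9 a.
Adding the two equations eliminates T: 58.521 = 16.9 a, so a = 3.4628 m/s².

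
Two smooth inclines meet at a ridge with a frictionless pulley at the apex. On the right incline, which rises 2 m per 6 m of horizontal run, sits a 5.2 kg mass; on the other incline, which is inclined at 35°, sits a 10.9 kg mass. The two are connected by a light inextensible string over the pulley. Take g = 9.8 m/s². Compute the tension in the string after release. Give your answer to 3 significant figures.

30.7 N

Resolve each weight along its own incline: the 5.2 kg mass has component 5.2 × 9.8 × sin 18.43° = 16.115 N down its slope, and the 10.9 kg mass has 10.9 × 9.8 × sin 35° = 61.269 N down its slope.
The 10.9 kg side's 61.269 N exceeds the other side's 16.115 N, so that mass slides down and the 5.2 kg mass slides up. Taking that direction as positive, Newton's second law for the whole system gives 61.269 − 16.115 = (5.2 + 10.9) a, so a = 45.154 / 16.1 = 2.8046 m/s².
For the 5.2 kg mass (up-slope positive): T − 16.115 = 5.2 × 2.8046, so T = 30.699 N.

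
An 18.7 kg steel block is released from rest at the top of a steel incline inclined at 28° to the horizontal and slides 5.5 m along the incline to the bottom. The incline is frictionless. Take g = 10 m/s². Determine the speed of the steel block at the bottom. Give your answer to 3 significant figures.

7.19 m/s

The weight component along the incline is mg sin 28° = 87.791 N and the normal force is N = mg cos 28° = 165.111 N.
With no friction, a = g sin 28° = 4.6947 m/s².
Starting from rest over a distance of 5.5 m, v² = 2aL = 2 × 4.6947 × 5.5 = 51.6417, so v = 7.1862 m/s.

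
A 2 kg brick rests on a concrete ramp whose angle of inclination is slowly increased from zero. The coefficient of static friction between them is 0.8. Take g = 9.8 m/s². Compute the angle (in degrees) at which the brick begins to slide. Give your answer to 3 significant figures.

38.7°

At the threshold of sliding, static friction is at its maximum μ_s N and exactly balances the weight component along the incline: mg sin θ = μ_s mg cos θ.
Hence tan θ = μ_s = 0.8, so θ = arctan(0.8) = 38.6598°.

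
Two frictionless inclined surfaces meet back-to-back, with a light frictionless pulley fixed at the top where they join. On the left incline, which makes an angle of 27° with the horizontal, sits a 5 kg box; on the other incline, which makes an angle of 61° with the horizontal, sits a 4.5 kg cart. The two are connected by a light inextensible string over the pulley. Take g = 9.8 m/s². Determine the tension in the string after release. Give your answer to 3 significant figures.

30.8 N

Resolve each weight along its own incline: the 5 kg mass has component 5 × 9.8 × sin 27° = 22.246 N down its slope, and the 4.5 kg mass has 4.5 × 9.8 × sin 61° = 38.571 N down its slope.
The 4.5 kg side's 38.571 N exceeds the other side's 22.246 N, so that mass slides down and the 5 kg mass slides up. Taking that direction as positive, Newton's second law for the whole system gives 38.571 − 22.246 = (5 + 4.5) a, so a = 16.325 / 9.5 = 1.7184 m/s².
For the 5 kg mass (up-slope positive): T − 22.246 = 5 × 1.7184, so T = 30.838 N.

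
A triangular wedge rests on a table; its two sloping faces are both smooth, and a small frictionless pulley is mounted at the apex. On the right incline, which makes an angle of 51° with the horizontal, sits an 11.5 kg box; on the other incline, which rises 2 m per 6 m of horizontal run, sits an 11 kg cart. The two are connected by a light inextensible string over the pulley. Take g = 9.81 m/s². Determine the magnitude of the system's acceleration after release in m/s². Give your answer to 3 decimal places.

Resolve each weight along its own incline: the 11.5 kg mass has component 11.5 × 9.81 × sin 51° = 87.674 N down its slope, and the 11 kg mass has 11 × 9.81 × sin 18.43° = 34.124 N down its slope.
The 11.5 kg side's 87.674 N exceeds the other side's 34.124 N, so that mass slides down and the 11 kg mass slides up. Taking that direction as positive, Newton's second law for the whole system gives 87.674 − 34.124 = (11.5 + 11) a, so a = 53.550 / 22.5 = 2.3800 m/s².

2.380 m/s²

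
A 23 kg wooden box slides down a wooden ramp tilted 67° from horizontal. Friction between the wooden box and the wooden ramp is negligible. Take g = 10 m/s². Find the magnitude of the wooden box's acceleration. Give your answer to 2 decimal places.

9.21 m/s²

Resolving the weight along the incline: the component pulling the wooden box down the slope is mg sin 67° = 23 × 10 × 0.9205 = 211.715 N, and the normal force is N = mg cos 67° = 23 × 10 × 0.3907 = 89.861 N.
With no friction the net force along the incline is 211.715 N, so a = g sin 67° = 211.715 / 23 = 9.2050 m/s².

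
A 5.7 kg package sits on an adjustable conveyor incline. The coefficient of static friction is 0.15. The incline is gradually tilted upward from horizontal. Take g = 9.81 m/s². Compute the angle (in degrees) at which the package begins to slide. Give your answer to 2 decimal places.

At the threshold of sliding, static friction is at its maximum μ_s N and exactly balances the weight component along the incline: mg sin θ = μ_s mg cos θ.
Hence tan θ = μ_s = 0.15, so θ = arctan(0.15) = 8.5308°.

8.53°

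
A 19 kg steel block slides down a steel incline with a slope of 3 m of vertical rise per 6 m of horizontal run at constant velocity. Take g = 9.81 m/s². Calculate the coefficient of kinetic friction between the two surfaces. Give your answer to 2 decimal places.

At constant velocity the net force along the incline is zero: mg sin 26.57° = μ mg cos 26.57°.
So μ = tan 26.57° = 0.4472 / 0.8944 = 0.5000.

0.50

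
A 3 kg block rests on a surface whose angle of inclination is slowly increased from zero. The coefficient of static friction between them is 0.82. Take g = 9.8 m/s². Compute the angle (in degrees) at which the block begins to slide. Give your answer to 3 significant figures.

At the threshold of sliding, static friction is at its maximum μ_s N and exactly balances the weight component along the incline: mg sin θ = μ_s mg cos θ.
Hence tan θ = μ_s = 0.82, so θ = arctan(0.82) = 39.3518°.

39.4°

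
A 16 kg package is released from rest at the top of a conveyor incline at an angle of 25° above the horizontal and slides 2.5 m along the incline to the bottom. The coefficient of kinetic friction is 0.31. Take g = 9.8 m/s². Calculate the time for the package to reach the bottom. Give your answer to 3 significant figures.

The weight component along the incline is mg sin 25° = 66.267 N and the normal force is N = mg cos 25° = 142.109 N.
Friction up the slope is f = μN = 0.31 × 142.109 = 44.054 N, so the net downslope force is 66.267 − 44.054 = 22.213 N and a = 22.213 / 16 = 1.3883 m/s².
Starting from rest, L = ½at², so t = √(2L/a) = √(2 × 2.5 / 1.3883) = 1.8978 s.

1.90 s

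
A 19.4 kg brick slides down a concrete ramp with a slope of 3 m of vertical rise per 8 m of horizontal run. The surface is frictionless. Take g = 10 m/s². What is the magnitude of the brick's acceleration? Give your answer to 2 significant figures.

Resolving the weight along the incline: the component pulling the brick down the slope is mg sin 20.56° = 19.4 × 10 × 0.3511 = 68.113 N, and the normal force is N = mg cos 20.56° = 19.4 × 10 × 0.9363 = 181.642 N.
With no friction the net force along the incline is 68.113 N, so a = g sin 20.56° = 68.113 / 19.4 = 3.5110 m/s².

3.5 m/s²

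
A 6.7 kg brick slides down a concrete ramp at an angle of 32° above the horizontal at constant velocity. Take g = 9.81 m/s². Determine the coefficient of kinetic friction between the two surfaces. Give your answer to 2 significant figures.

At constant velocity the net force along the incline is zero: mg sin 32° = μ mg cos 32°.
So μ = tan 32° = 0.5299 / 0.8480 = 0.6249.

0.62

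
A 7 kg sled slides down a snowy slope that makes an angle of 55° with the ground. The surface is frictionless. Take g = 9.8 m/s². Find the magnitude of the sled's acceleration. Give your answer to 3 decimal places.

Resolving the weight along the incline: the component pulling the sled down the slope is mg sin 55° = 7 × 9.8 × 0.8192 = 56.197 N, and the normal force is N = mg cos 55° = 7 × 9.8 × 0.5736 = 39.349 N.
With no friction the net force along the incline is 56.197 N, so a = g sin 55° = 56.197 / 7 = 8.0281 m/s².

8.028 m/s²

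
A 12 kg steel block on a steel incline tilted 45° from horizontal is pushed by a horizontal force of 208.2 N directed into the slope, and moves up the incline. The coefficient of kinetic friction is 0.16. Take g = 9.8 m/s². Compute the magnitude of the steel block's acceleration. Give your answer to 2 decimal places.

The horizontal push has components F cos 45° = 208.2 × 0.7071 = 147.218 N up the incline and F sin 45° = 208.2 × 0.7071 = 147.218 N pressing into the surface.
The normal force is therefore N = mg cos 45° + F sin 45° = 83.155 + 147.218 = 230.373 N, and kinetic friction down the slope is μN = 0.16 × 230.373 = 36.860 N.
Along the incline: F cos 45° − mg sin 45° − μN = ma, so 147.218 − 83.155 − 36.860 = 12 a, giving a = 2.2669 m/s².

2.27 m/s²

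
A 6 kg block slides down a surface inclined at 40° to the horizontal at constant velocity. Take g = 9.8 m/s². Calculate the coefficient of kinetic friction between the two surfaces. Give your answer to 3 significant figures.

0.839

At constant velocity the net force along the incline is zero: mg sin 40° = μ mg cos 40°.
So μ = tan 40° = 0.6428 / 0.7660 = 0.8392.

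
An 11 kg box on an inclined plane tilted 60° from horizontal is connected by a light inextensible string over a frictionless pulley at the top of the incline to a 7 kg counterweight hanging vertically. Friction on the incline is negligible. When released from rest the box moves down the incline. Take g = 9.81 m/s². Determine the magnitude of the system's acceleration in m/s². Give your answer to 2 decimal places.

1.38 m/s²

For the box on the incline: the weight component along the slope is m₁g sin 60° = 11 × 9.81 × 0.8660 = 93.450 N and the normal force is N = m₁g cos 60° = 53.955 N.
Newton's second law for the box (down-slope positive): 93.450 − T = 11 a. For the hanging counterweight (upward positive): T − 7 × 9.81 = 7 a.
Adding the two equations eliminates T: 24.780 = 18 a, so a = 1.3767 m/s².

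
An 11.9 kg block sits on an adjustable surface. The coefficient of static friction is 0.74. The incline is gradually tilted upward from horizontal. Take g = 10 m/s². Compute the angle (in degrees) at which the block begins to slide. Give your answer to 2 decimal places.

At the threshold of sliding, static friction is at its maximum μ_s N and exactly balances the weight component along the incline: mg sin θ = μ_s mg cos θ.
Hence tan θ = μ_s = 0.74, so θ = arctan(0.74) = 36.5014°.

36.50°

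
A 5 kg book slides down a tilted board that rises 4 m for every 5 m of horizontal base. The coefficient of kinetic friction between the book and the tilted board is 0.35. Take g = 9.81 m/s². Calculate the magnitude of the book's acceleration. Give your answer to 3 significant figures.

3.45 m/s²

Resolving the weight along the incline: the component pulling the book down the slope is mg sin 38.66° = 5 × 9.81 × 0.6247 = 30.642 N, and the normal force is N = mg cos 38.66° = 5 × 9.81 × 0.7809 = 38.303 N.
Kinetic friction acts up the slope with magnitude f = μN = 0.35 × 38.303 = 13.406 N.
Net force along the incline is 30.642 − 13.406 = 17.236 N, so a = 17.236 / 5 = 3.4472 m/s².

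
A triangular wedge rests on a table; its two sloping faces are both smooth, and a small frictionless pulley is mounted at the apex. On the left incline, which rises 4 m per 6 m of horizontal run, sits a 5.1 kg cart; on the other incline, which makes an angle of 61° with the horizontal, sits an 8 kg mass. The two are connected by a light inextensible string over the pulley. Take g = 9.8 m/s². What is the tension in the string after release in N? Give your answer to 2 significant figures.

Resolve each weight along its own incline: the 5.1 kg mass has component 5.1 × 9.8 × sin 33.69° = 27.724 N down its slope, and the 8 kg mass has 8 × 9.8 × sin 61° = 68.570 N down its slope.
The 8 kg side's 68.570 N exceeds the other side's 27.724 N, so that mass slides down and the 5.1 kg mass slides up. Taking that direction as positive, Newton's second law for the whole system gives 68.570 − 27.724 = (5.1 + 8) a, so a = 40.846 / 13.1 = 3.1180 m/s².
For the 5.1 kg mass (up-slope positive): T − 27.724 = 5.1 × 3.1180, so T = 43.626 N.

44 N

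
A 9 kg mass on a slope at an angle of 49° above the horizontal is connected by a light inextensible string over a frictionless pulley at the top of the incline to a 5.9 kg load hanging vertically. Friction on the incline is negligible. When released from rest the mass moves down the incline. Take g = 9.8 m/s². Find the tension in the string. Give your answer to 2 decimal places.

For the mass on the incline: the weight component along the slope is m₁g sin 49° = 9 × 9.8 × 0.7547 = 66.565 N and the normal force is N = m₁g cos 49° = 57.864 N.
Newton's second law for the mass (down-slope positive): 66.565 − T = 9 a. For the hanging load (upward positive): T − 5.9 × 9.8 = 5.9 a.
Adding the two equations eliminates T: 8.745 = 14.9 a, so a = 0.5869 m/s².
Then from the hanging load's equation, T = 5.9 × (9.8 + 0.5869) = 61.283 N.

61.28 N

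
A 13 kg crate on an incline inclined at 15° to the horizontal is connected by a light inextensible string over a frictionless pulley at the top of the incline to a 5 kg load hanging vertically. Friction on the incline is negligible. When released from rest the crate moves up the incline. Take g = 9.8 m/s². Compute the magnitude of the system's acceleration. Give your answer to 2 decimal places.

For the crate on the incline: the weight component along the slope is m₁g sin 15° = 13 × 9.8 × 0.2588 = 32.971 N and the normal force is N = m₁g cos 15° = 123.059 N.
Newton's second law for the crate (up-slope positive): T − 32.971 = 13 a. For the hanging load (downward positive): 5 × 9.8 − T = 5 a.
Adding the two equations eliminates T: 16.029 = 18 a, so a = 0.8905 m/s².

0.89 m/s²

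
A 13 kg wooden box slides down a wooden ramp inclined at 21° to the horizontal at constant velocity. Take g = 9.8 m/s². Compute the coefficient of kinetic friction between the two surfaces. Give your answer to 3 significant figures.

0.384

At constant velocity the net force along the incline is zero: mg sin 21° = μ mg cos 21°.
So μ = tan 21° = 0.3584 / 0.9336 = 0.3839.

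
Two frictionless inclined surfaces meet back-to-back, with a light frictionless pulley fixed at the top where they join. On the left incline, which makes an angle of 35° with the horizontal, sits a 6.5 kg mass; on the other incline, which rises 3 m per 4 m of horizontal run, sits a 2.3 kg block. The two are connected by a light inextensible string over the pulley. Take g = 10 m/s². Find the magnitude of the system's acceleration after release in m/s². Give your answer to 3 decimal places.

Resolve each weight along its own incline: the 6.5 kg mass has component 6.5 × 10 × sin 35° = 37.282 N down its slope, and the 2.3 kg mass has 2.3 × 10 × sin 36.87° = 13.800 N down its slope.
The 6.5 kg side's 37.282 N exceeds the other side's 13.800 N, so that mass slides down and the 2.3 kg mass slides up. Taking that direction as positive, Newton's second law for the whole system gives 37.282 − 13.800 = (6.5 + 2.3) a, so a = 23.482 / 8.8 = 2.6684 m/s².

2.668 m/s²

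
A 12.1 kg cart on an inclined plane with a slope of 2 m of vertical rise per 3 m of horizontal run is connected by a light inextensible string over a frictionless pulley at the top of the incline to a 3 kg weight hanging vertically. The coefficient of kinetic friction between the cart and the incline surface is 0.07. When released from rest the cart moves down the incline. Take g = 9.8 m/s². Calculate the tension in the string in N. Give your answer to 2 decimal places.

For the cart on the incline: the weight component along the slope is m₁g sin 33.69° = 12.1 × 9.8 × 0.5547 = 65.776 N and the normal force is N = m₁g cos 33.69° = 98.665 N.
Kinetic friction opposes the cart's motion down the incline: f = μN = 0.07 × 98.665 = 6.907 N acting up the slope.
Newton's second law for the cart (down-slope positive): 65.776 − 6.907 − T = 12.1 a. For the hanging weight (upward positive): T − 3 × 9.8 = 3 a.
Adding the two equations eliminates T: 29.469 = 15.1 a, so a = 1.9516 m/s².
Then from the hanging weight's equation, T = 3 × (9.8 + 1.9516) = 35.255 N.

35.25 N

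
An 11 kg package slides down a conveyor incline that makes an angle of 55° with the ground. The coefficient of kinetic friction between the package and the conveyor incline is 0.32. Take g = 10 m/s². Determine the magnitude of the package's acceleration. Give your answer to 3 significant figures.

6.36 m/s²

Resolving the weight along the incline: the component pulling the package down the slope is mg sin 55° = 11 × 10 × 0.8192 = 90.112 N, and the normal force is N = mg cos 55° = 11 × 10 × 0.5736 = 63.096 N.
Kinetic friction acts up the slope with magnitude f = μN = 0.32 × 63.096 = 20.191 N.
Net force along the incline is 90.112 − 20.191 = 69.921 N, so a = 69.921 / 11 = 6.3565 m/s².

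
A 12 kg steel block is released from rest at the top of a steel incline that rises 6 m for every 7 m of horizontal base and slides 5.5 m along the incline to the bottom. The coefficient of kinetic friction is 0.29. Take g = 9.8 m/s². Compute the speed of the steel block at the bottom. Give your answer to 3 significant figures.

The weight component along the incline is mg sin 40.60° = 76.533 N and the normal force is N = mg cos 40.60° = 89.289 N.
Friction up the slope is f = μN = 0.29 × 89.289 = 25.894 N, so the net downslope force is 76.533 − 25.894 = 50.639 N and a = 50.639 / 12 = 4.2199 m/s².
Starting from rest over a distance of 5.5 m, v² = 2aL = 2 × 4.2199 × 5.5 = 46.4189, so v = 6.8131 m/s.

6.81 m/s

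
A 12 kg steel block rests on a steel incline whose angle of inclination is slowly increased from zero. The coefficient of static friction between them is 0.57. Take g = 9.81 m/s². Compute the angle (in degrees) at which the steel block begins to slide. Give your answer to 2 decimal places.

At the threshold of sliding, static friction is at its maximum μ_s N and exactly balances the weight component along the incline: mg sin θ = μ_s mg cos θ.
Hence tan θ = μ_s = 0.57, so θ = arctan(0.57) = 29.6831°.

29.68°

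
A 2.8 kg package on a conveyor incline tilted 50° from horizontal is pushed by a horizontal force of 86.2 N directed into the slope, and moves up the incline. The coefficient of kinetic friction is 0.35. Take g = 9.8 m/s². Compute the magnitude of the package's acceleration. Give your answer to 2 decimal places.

1.82 m/s²

The horizontal push has components F cos 50° = 86.2 × 0.6428 = 55.409 N up the incline and F sin 50° = 86.2 × 0.7660 = 66.029 N pressing into the surface.
The normal force is therefore N = mg cos 50° + F sin 50° = 17.638 + 66.029 = 83.667 N, and kinetic friction down the slope is μN = 0.35 × 83.667 = 29.283 N.
Along the incline: F cos 50° − mg sin 50° − μN = ma, so 55.409 − 21.019 − 29.283 = 2.8 a, giving a = 1.8239 m/s².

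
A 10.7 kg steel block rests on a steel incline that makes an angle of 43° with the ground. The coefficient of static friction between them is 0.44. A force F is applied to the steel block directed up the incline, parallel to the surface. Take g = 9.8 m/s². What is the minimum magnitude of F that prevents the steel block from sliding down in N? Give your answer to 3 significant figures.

37.8 N

The normal force is N = mg cos 43° = 76.690 N. With F at its minimum the steel block is on the verge of sliding down, so static friction is at its maximum μ_s N = 0.44 × 76.690 = 33.744 N and acts up the slope.
Equilibrium along the incline: F + μ_s N = mg sin 43°, so F = 71.514 − 33.744 = 37.770 N.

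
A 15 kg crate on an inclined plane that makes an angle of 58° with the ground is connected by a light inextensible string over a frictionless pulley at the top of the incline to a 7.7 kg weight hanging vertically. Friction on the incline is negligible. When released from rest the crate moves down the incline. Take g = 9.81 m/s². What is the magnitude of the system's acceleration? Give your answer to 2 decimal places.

For the crate on the incline: the weight component along the slope is m₁g sin 58° = 15 × 9.81 × 0.8480 = 124.783 N and the normal force is N = m₁g cos 58° = 77.978 N.
Newton's second law for the crate (down-slope positive): 124.783 − T = 15 a. For the hanging weight (upward positive): T − 7.7 × 9.81 = 7.7 a.
Adding the two equations eliminates T: 49.246 = 22.7 a, so a = 2.1694 m/s².

2.17 m/s²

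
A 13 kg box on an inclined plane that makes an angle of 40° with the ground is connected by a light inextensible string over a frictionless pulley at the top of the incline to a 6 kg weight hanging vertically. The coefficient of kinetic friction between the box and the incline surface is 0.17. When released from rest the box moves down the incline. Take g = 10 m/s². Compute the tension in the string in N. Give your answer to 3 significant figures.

62.1 N

For the box on the incline: the weight component along the slope is m₁g sin 40° = 13 × 10 × 0.6428 = 83.564 N and the normal force is N = m₁g cos 40° = 99.586 N.
Kinetic friction opposes the box's motion down the incline: f = μN = 0.17 × 99.586 = 16.930 N acting up the slope.
Newton's second law for the box (down-slope positive): 83.564 − 16.930 − T = 13 a. For the hanging weight (upward positive): T − 6 × 10 = 6 a.
Adding the two equations eliminates T: 6.634 = 19 a, so a = 0.3492 m/s².
Then from the hanging weight's equation, T = 6 × (10 + 0.3492) = 62.095 N.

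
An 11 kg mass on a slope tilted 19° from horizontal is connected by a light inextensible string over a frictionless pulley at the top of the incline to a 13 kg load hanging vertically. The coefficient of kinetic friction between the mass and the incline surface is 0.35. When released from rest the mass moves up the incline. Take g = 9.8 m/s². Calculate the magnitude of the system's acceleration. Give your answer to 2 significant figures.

For the mass on the incline: the weight component along the slope is m₁g sin 19° = 11 × 9.8 × 0.3256 = 35.100 N and the normal force is N = m₁g cos 19° = 101.927 N.
Kinetic friction opposes the mass's motion up the incline: f = μN = 0.35 × 101.927 = 35.674 N acting down the slope.
Newton's second law for the mass (up-slope positive): T − 35.100 − 35.674 = 11 a. For the hanging load (downward positive): 13 × 9.8 − T = 13 a.
Adding the two equations eliminates T: 56.626 = 24 a, so a = 2.3594 m/s².

2.4 m/s²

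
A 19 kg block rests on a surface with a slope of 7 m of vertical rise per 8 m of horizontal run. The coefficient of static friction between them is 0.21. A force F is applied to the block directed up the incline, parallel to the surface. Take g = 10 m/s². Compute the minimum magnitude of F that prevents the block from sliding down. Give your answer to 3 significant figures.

The normal force is N = mg cos 41.19° = 142.990 N. With F at its minimum the block is on the verge of sliding down, so static friction is at its maximum μ_s N = 0.21 × 142.990 = 30.028 N and acts up the slope.
Equilibrium along the incline: F + μ_s N = mg sin 41.19°, so F = 125.116 − 30.028 = 95.088 N.

95.1 N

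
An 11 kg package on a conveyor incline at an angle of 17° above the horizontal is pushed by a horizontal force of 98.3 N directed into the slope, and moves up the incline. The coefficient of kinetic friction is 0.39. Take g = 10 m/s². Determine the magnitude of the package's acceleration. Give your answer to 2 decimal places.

The horizontal push has components F cos 17° = 98.3 × 0.9563 = 94.004 N up the incline and F sin 17° = 98.3 × 0.2924 = 28.743 N pressing into the surface.
The normal force is therefore N = mg cos 17° + F sin 17° = 105.193 + 28.743 = 133.936 N, and kinetic friction down the slope is μN = 0.39 × 133.936 = 52.235 N.
Along the incline: F cos 17° − mg sin 17° − μN = ma, so 94.004 − 32.164 − 52.235 = 11 a, giving a = 0.8732 m/s².

0.87 m/s²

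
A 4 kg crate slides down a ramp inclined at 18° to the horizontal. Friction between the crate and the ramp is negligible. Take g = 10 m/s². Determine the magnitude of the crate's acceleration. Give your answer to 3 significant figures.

3.09 m/s²

Resolving the weight along the incline: the component pulling the crate down the slope is mg sin 18° = 4 × 10 × 0.3090 = 12.360 N, and the normal force is N = mg cos 18° = 4 × 10 × 0.9511 = 38.044 N.
With no friction the net force along the incline is 12.360 N, so a = g sin 18° = 12.360 / 4 = 3.0900 m/s².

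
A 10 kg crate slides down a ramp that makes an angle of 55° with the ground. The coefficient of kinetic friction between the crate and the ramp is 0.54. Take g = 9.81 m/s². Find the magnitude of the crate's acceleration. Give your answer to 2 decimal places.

Resolving the weight along the incline: the component pulling the crate down the slope is mg sin 55° = 10 × 9.81 × 0.8192 = 80.364 N, and the normal force is N = mg cos 55° = 10 × 9.81 × 0.5736 = 56.270 N.
Kinetic friction acts up the slope with magnitude f = μN = 0.54 × 56.270 = 30.386 N.
Net force along the incline is 80.364 − 30.386 = 49.978 N, so a = 49.978 / 10 = 4.9978 m/s².

5.00 m/s²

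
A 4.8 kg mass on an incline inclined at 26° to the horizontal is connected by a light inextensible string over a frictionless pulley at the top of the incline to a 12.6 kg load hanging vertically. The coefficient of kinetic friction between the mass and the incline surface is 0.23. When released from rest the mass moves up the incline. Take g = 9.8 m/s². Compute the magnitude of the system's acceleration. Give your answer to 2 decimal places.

5.35 m/s²

For the mass on the incline: the weight component along the slope is m₁g sin 26° = 4.8 × 9.8 × 0.4384 = 20.622 N and the normal force is N = m₁g cos 26° = 42.279 N.
Kinetic friction opposes the mass's motion up the incline: f = μN = 0.23 × 42.279 = 9.724 N acting down the slope.
Newton's second law for the mass (up-slope positive): T − 20.622 − 9.724 = 4.8 a. For the hanging load (downward positive): 12.6 × 9.8 − T = 12.6 a.
Adding the two equations eliminates T: 93.134 = 17.4 a, so a = 5.3525 m/s².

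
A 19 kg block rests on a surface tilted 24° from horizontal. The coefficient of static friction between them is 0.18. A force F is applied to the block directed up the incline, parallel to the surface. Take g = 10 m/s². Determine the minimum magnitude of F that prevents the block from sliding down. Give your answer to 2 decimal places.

46.04 N

The normal force is N = mg cos 24° = 173.574 N. With F at its minimum the block is on the verge of sliding down, so static friction is at its maximum μ_s N = 0.18 × 173.574 = 31.243 N and acts up the slope.
Equilibrium along the incline: F + μ_s N = mg sin 24°, so F = 77.280 − 31.243 = 46.037 N.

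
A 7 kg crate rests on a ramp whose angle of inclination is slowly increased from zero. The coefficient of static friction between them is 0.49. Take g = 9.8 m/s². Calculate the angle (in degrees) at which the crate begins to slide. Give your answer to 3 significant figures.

At the threshold of sliding, static friction is at its maximum μ_s N and exactly balances the weight component along the incline: mg sin θ = μ_s mg cos θ.
Hence tan θ = μ_s = 0.49, so θ = arctan(0.49) = 26.1049°.

26.1°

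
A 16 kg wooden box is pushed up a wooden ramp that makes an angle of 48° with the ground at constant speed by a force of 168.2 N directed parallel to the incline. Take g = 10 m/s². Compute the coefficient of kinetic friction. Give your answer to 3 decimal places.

0.460

At constant speed ΣF = 0 along the incline. The applied 168.2 N acts up the slope; the weight component mg sin 48° = 118.903 N and kinetic friction μN both act down the slope.
So 168.2 = 118.903 + μ × 107.061, giving μ = (168.2 − 118.903) / 107.061 = 0.4605.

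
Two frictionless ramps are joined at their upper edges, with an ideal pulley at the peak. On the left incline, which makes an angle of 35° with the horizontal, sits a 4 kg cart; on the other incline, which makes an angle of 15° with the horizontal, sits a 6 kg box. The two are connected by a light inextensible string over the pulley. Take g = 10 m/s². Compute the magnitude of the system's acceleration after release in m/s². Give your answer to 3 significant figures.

Resolve each weight along its own incline: the 4 kg mass has component 4 × 10 × sin 35° = 22.943 N down its slope, and the 6 kg mass has 6 × 10 × sin 15° = 15.529 N down its slope.
The 4 kg side's 22.943 N exceeds the other side's 15.529 N, so that mass slides down and the 6 kg mass slides up. Taking that direction as positive, Newton's second law for the whole system gives 22.943 − 15.529 = (4 + 6) a, so a = 7.414 / 10 = 0.7414 m/s².

0.741 m/s²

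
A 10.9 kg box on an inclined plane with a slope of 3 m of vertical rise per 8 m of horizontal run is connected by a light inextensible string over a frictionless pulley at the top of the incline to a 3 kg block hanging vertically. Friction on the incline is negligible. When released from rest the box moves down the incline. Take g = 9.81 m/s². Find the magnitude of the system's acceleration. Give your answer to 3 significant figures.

For the box on the incline: the weight component along the slope is m₁g sin 20.56° = 10.9 × 9.81 × 0.3511 = 37.543 N and the normal force is N = m₁g cos 20.56° = 100.121 N.
Newton's second law for the box (down-slope positive): 37.543 − T = 10.9 a. For the hanging block (upward positive): T − 3 × 9.81 = 3 a.
Adding the two equations eliminates T: 8.113 = 13.9 a, so a = 0.5837 m/s².

0.584 m/s²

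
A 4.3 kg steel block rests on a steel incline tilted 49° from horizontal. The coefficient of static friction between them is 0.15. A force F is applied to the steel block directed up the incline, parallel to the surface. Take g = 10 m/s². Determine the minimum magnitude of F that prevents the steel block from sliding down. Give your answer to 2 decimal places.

28.22 N

The normal force is N = mg cos 49° = 28.211 N. With F at its minimum the steel block is on the verge of sliding down, so static friction is at its maximum μ_s N = 0.15 × 28.211 = 4.232 N and acts up the slope.
Equilibrium along the incline: F + μ_s N = mg sin 49°, so F = 32.453 − 4.232 = 28.221 N.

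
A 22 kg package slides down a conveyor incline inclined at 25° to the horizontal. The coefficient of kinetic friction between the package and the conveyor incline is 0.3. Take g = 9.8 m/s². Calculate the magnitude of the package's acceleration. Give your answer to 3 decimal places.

Resolving the weight along the incline: the component pulling the package down the slope is mg sin 25° = 22 × 9.8 × 0.4226 = 91.113 N, and the normal force is N = mg cos 25° = 22 × 9.8 × 0.9063 = 195.398 N.
Kinetic friction acts up the slope with magnitude f = μN = 0.3 × 195.398 = 58.619 N.
Net force along the incline is 91.113 − 58.619 = 32.494 N, so a = 32.494 / 22 = 1.4770 m/s².

1.477 m/s²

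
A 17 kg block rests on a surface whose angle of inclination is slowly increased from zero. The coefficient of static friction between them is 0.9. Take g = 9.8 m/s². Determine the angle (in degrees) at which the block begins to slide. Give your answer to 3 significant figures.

At the threshold of sliding, static friction is at its maximum μ_s N and exactly balances the weight component along the incline: mg sin θ = μ_s mg cos θ.
Hence tan θ = μ_s = 0.9, so θ = arctan(0.9) = 41.9872°.

42.0°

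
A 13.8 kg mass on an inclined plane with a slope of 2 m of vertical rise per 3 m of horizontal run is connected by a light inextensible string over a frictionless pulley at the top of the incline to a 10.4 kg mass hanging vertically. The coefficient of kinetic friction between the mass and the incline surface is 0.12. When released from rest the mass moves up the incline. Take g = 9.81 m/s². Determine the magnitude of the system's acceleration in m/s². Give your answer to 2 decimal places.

0.55 m/s²

For the mass on the incline: the weight component along the slope is m₁g sin 33.69° = 13.8 × 9.81 × 0.5547 = 75.094 N and the normal force is N = m₁g cos 33.69° = 112.641 N.
Kinetic friction opposes the mass's motion up the incline: f = μN = 0.12 × 112.641 = 13.517 N acting down the slope.
Newton's second law for the mass (up-slope positive): T − 75.094 − 13.517 = 13.8 a. For the hanging mass (downward positive): 10.4 × 9.81 − T = 10.4 a.
Adding the two equations eliminates T: 13.413 = 24.2 a, so a = 0.5543 m/s².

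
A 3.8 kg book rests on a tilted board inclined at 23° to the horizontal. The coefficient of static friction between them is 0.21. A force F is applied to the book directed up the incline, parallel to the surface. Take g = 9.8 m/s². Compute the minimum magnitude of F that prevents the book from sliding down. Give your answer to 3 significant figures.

7.35 N

The normal force is N = mg cos 23° = 34.280 N. With F at its minimum the book is on the verge of sliding down, so static friction is at its maximum μ_s N = 0.21 × 34.280 = 7.199 N and acts up the slope.
Equilibrium along the incline: F + μ_s N = mg sin 23°, so F = 14.551 − 7.199 = 7.352 N.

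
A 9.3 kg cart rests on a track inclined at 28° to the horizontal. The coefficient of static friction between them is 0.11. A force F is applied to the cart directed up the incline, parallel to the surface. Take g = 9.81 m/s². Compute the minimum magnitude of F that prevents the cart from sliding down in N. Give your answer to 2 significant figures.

34 N

The normal force is N = mg cos 28° = 80.554 N. With F at its minimum the cart is on the verge of sliding down, so static friction is at its maximum μ_s N = 0.11 × 80.554 = 8.861 N and acts up the slope.
Equilibrium along the incline: F + μ_s N = mg sin 28°, so F = 42.831 − 8.861 = 33.970 N.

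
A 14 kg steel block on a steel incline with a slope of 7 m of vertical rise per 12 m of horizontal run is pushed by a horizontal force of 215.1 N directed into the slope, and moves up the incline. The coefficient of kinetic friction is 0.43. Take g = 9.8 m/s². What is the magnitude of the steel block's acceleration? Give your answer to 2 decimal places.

The horizontal push has components F cos 30.26° = 215.1 × 0.8638 = 185.803 N up the incline and F sin 30.26° = 215.1 × 0.5039 = 108.389 N pressing into the surface.
The normal force is therefore N = mg cos 30.26° + F sin 30.26° = 118.513 + 108.389 = 226.902 N, and kinetic friction down the slope is μN = 0.43 × 226.902 = 97.568 N.
Along the incline: F cos 30.26° − mg sin 30.26° − μN = ma, so 185.803 − 69.135 − 97.568 = 14 a, giving a = 1.3643 m/s².

1.36 m/s²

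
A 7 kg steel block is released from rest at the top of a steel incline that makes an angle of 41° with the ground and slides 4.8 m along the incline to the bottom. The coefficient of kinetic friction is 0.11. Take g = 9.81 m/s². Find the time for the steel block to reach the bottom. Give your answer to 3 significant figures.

The weight component along the incline is mg sin 41° = 45.052 N and the normal force is N = mg cos 41° = 51.826 N.
Friction up the slope is f = μN = 0.11 × 51.826 = 5.701 N, so the net downslope force is 45.052 − 5.701 = 39.351 N and a = 39.351 / 7 = 5.6216 m/s².
Starting from rest, L = ½at², so t = √(2L/a) = √(2 × 4.8 / 5.6216) = 1.3068 s.

1.31 s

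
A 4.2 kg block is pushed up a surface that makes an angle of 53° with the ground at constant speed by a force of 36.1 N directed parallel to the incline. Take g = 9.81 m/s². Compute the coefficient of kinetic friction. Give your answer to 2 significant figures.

At constant speed ΣF = 0 along the incline. The applied 36.1 N acts up the slope; the weight component mg sin 53° = 32.905 N and kinetic friction μN both act down the slope.
So 36.1 = 32.905 + μ × 24.796, giving μ = (36.1 − 32.905) / 24.796 = 0.1289.

0.13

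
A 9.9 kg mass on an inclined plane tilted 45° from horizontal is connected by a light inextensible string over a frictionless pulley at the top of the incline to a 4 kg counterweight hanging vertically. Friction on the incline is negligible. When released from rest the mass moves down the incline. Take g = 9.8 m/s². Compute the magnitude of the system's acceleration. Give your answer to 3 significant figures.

2.12 m/s²

For the mass on the incline: the weight component along the slope is m₁g sin 45° = 9.9 × 9.8 × 0.7071 = 68.603 N and the normal force is N = m₁g cos 45° = 68.603 N.
Newton's second law for the mass (down-slope positive): 68.603 − T = 9.9 a. For the hanging counterweight (upward positive): T − 4 × 9.8 = 4 a.
Adding the two equations eliminates T: 29.403 = 13.9 a, so a = 2.1153 m/s².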